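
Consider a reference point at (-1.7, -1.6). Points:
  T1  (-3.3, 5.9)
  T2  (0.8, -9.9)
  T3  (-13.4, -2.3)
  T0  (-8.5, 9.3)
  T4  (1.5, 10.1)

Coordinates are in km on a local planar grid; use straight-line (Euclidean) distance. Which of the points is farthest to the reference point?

T0

Distance to each, sorted:
T0: 12.8 km
T4: 12.1 km
T3: 11.7 km
T2: 8.7 km
T1: 7.7 km
The farthest is T0 at 12.8 km.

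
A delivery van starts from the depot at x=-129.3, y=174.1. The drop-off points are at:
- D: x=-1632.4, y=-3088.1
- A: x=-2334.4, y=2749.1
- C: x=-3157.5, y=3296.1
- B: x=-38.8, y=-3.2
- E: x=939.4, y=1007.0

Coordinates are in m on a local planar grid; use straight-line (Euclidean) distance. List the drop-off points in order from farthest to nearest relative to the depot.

Distance from the depot at x=-129.3, y=174.1 to each:
C x=-3157.5, y=3296.1: 4349.4 m
D x=-1632.4, y=-3088.1: 3591.8 m
A x=-2334.4, y=2749.1: 3390.1 m
E x=939.4, y=1007.0: 1354.9 m
B x=-38.8, y=-3.2: 199.1 m

C, D, A, E, B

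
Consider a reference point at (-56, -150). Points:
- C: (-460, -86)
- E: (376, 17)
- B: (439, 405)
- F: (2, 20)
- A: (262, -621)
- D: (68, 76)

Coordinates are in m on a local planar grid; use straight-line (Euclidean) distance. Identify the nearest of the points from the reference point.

Distances from the reference point ((-56, -150)):
F: 179.6 m
D: 257.8 m
C: 409.0 m
E: 463.2 m
A: 568.3 m
B: 743.7 m
The nearest is F at 179.6 m.

F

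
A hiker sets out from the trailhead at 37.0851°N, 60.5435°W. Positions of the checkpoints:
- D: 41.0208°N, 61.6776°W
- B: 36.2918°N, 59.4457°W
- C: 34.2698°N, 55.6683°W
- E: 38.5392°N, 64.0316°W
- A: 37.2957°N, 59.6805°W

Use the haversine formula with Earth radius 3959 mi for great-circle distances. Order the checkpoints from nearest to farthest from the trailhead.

A, B, E, D, C

Distance from the trailhead at 37.0851°N, 60.5435°W to each:
A 37.2957°N, 59.6805°W: 49.7 mi
B 36.2918°N, 59.4457°W: 81.9 mi
E 38.5392°N, 64.0316°W: 215.3 mi
D 41.0208°N, 61.6776°W: 278.7 mi
C 34.2698°N, 55.6683°W: 335.7 mi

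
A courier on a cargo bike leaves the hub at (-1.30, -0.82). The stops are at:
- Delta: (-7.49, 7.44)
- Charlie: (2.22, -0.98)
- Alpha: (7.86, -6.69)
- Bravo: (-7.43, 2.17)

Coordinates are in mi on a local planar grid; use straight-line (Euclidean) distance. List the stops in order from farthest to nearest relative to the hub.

Alpha, Delta, Bravo, Charlie

Computing each straight-line distance from (-1.30, -0.82):
Alpha (7.86, -6.69): 10.9 mi
Delta (-7.49, 7.44): 10.3 mi
Bravo (-7.43, 2.17): 6.8 mi
Charlie (2.22, -0.98): 3.5 mi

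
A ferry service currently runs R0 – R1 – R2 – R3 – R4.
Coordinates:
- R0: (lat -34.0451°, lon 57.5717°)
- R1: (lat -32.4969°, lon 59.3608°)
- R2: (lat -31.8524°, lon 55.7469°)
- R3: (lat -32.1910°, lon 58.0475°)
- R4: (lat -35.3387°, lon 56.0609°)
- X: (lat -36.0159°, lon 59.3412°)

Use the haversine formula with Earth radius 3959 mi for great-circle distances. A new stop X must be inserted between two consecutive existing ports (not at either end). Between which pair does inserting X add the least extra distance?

between R3 and R4

Added distance for inserting X between each consecutive pair:
R0–R1: 263.4 mi
R1–R2: 381.0 mi
R2–R3: 491.5 mi
R3–R4: 218.8 mi
Smallest added distance is 218.8 mi, inserting between R3 and R4.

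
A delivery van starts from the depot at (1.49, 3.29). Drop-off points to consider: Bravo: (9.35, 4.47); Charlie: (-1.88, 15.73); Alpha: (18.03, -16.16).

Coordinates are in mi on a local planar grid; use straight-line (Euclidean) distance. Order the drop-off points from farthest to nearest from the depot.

Computing each straight-line distance from (1.49, 3.29):
Alpha (18.03, -16.16): 25.5 mi
Charlie (-1.88, 15.73): 12.9 mi
Bravo (9.35, 4.47): 7.9 mi

Alpha, Charlie, Bravo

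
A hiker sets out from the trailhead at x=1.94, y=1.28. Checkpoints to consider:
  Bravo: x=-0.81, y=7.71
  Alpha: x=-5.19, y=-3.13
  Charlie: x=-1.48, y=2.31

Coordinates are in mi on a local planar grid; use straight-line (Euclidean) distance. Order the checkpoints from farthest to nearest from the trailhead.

Distances from the trailhead:
Alpha x=-5.19, y=-3.13: 8.4 mi
Bravo x=-0.81, y=7.71: 7.0 mi
Charlie x=-1.48, y=2.31: 3.6 mi

Alpha, Bravo, Charlie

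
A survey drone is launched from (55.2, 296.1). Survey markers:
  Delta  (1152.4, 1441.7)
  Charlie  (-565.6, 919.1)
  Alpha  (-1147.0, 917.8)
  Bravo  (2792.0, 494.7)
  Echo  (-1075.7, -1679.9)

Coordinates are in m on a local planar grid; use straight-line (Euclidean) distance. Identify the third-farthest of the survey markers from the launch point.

Delta

Distances from the launch point ((55.2, 296.1)):
Bravo: 2744.0 m
Echo: 2276.7 m
Delta: 1586.3 m
Alpha: 1353.4 m
Charlie: 879.5 m
The third-farthest is Delta at 1586.3 m.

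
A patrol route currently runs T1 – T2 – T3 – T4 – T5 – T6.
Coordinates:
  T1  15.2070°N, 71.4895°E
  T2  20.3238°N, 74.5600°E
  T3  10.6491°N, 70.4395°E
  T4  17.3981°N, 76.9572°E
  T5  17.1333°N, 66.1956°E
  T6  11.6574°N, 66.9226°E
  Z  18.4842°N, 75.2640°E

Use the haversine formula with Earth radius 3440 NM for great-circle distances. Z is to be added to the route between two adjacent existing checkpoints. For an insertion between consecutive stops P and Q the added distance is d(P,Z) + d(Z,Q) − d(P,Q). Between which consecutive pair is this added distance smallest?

Added distance for inserting Z between each consecutive pair:
T1–T2: 56.4 NM
T2–T3: 37.2 NM
T3–T4: 109.0 NM
T4–T5: 24.1 NM
T5–T6: 826.8 NM
Smallest added distance is 24.1 NM, inserting between T4 and T5.

between T4 and T5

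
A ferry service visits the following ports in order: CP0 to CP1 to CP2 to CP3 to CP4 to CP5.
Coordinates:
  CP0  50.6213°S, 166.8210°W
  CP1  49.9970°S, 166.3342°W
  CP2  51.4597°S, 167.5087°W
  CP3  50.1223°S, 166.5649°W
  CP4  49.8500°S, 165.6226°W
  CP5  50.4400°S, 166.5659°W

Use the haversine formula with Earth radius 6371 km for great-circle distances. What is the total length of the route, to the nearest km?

Leg distances:
CP0→CP1: 77.5 km  (cumulative 77.5 km)
CP1→CP2: 182.4 km  (cumulative 260.0 km)
CP2→CP3: 162.8 km  (cumulative 422.8 km)
CP3→CP4: 73.9 km  (cumulative 496.7 km)
CP4→CP5: 93.9 km  (cumulative 590.6 km)
Total route length ≈ 591 km.

591 km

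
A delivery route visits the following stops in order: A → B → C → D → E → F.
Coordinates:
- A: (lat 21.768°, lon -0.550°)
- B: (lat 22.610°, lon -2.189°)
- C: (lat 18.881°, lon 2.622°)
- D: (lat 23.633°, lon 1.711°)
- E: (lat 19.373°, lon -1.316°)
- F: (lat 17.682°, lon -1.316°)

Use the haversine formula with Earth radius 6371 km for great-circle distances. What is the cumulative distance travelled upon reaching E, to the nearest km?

1947 km

Leg distances:
A→B: 193.0 km  (cumulative 193.0 km)
B→C: 649.7 km  (cumulative 842.6 km)
C→D: 536.8 km  (cumulative 1379.4 km)
D→E: 567.8 km  (cumulative 1947.2 km)
Cumulative distance at E ≈ 1947 km.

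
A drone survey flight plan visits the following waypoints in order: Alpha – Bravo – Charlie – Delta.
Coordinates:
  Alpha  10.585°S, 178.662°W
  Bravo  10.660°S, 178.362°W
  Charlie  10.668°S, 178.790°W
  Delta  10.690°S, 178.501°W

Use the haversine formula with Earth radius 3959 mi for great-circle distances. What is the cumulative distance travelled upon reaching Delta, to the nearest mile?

Leg distances:
Alpha→Bravo: 21.0 mi  (cumulative 21.0 mi)
Bravo→Charlie: 29.1 mi  (cumulative 50.1 mi)
Charlie→Delta: 19.7 mi  (cumulative 69.8 mi)
Cumulative distance at Delta ≈ 70 mi.

70 mi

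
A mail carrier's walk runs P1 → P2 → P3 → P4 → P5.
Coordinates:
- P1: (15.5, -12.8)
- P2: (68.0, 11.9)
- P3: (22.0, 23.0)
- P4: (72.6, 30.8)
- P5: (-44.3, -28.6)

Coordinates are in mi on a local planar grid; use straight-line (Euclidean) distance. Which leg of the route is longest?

Leg distances:
P1→P2: 58.0 mi
P2→P3: 47.3 mi
P3→P4: 51.2 mi
P4→P5: 131.1 mi
The longest leg is P4–P5 at 131.1 mi.

P4–P5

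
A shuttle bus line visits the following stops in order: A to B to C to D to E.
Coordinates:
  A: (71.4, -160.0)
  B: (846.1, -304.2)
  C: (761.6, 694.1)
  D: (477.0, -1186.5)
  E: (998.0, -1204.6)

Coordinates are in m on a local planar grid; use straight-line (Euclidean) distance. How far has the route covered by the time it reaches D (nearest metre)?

Leg distances:
A→B: 788.0 m  (cumulative 788.0 m)
B→C: 1001.9 m  (cumulative 1789.9 m)
C→D: 1902.0 m  (cumulative 3691.9 m)
Cumulative distance at D ≈ 3692 m.

3692 m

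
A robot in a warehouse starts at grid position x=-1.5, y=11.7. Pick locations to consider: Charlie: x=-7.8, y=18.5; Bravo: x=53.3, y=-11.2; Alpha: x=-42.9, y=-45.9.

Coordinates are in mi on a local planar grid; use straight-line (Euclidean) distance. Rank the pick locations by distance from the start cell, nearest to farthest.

Computing each straight-line distance from x=-1.5, y=11.7:
Charlie x=-7.8, y=18.5: 9.3 mi
Bravo x=53.3, y=-11.2: 59.4 mi
Alpha x=-42.9, y=-45.9: 70.9 mi

Charlie, Bravo, Alpha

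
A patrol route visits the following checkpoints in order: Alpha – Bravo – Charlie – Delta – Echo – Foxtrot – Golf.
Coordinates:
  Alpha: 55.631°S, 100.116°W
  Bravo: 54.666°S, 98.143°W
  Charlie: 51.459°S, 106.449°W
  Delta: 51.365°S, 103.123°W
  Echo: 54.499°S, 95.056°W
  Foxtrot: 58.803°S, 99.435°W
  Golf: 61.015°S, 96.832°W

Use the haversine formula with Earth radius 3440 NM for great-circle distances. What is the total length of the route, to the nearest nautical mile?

1367 NM

Leg distances:
Alpha→Bravo: 89.1 NM  (cumulative 89.1 NM)
Bravo→Charlie: 355.9 NM  (cumulative 445.0 NM)
Charlie→Delta: 124.7 NM  (cumulative 569.6 NM)
Delta→Echo: 347.0 NM  (cumulative 916.6 NM)
Echo→Foxtrot: 295.9 NM  (cumulative 1212.6 NM)
Foxtrot→Golf: 154.2 NM  (cumulative 1366.7 NM)
Total route length ≈ 1367 NM.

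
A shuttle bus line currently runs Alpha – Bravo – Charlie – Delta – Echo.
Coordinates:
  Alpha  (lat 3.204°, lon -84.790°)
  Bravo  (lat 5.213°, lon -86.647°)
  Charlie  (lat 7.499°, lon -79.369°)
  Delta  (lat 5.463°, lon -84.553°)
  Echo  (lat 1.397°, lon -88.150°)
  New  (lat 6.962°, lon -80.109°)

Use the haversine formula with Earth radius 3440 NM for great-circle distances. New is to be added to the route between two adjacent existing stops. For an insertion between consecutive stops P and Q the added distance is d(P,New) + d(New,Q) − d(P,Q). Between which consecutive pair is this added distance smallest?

Added distance for inserting New between each consecutive pair:
Alpha–Bravo: 599.6 NM
Bravo–Charlie: 3.4 NM
Charlie–Delta: 2.2 NM
Delta–Echo: 540.3 NM
Smallest added distance is 2.2 NM, inserting between Charlie and Delta.

between Charlie and Delta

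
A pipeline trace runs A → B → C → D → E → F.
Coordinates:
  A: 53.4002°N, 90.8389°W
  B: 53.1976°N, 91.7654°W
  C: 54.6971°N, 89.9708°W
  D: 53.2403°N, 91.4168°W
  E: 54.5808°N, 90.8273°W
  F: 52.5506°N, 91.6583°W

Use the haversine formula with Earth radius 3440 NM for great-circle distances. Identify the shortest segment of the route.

Leg distances:
A→B: 35.4 NM
B→C: 110.1 NM
C→D: 101.3 NM
D→E: 83.1 NM
E→F: 125.4 NM
The shortest leg is A–B at 35.4 NM.

A–B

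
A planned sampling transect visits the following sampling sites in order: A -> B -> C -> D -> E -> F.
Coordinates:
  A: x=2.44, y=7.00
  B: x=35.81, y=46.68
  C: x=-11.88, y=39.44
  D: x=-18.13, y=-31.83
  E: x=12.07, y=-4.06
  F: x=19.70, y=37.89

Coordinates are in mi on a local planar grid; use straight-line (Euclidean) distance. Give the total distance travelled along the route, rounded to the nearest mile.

255 mi

Leg distances:
A→B: 51.8 mi  (cumulative 51.8 mi)
B→C: 48.2 mi  (cumulative 100.1 mi)
C→D: 71.5 mi  (cumulative 171.6 mi)
D→E: 41.0 mi  (cumulative 212.7 mi)
E→F: 42.6 mi  (cumulative 255.3 mi)
Total route length ≈ 255 mi.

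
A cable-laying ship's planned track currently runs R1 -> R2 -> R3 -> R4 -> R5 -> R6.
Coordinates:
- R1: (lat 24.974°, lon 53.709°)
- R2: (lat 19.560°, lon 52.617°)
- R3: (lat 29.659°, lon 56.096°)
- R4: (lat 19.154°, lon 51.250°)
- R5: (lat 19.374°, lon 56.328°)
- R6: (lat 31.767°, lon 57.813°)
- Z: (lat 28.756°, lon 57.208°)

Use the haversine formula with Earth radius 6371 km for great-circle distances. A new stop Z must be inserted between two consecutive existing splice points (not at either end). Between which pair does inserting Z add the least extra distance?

between R5 and R6

Added distance for inserting Z between each consecutive pair:
R1–R2: 1056.1 km
R2–R3: 94.2 km
R3–R4: 107.7 km
R4–R5: 1740.3 km
R5–R6: 0.8 km
Smallest added distance is 0.8 km, inserting between R5 and R6.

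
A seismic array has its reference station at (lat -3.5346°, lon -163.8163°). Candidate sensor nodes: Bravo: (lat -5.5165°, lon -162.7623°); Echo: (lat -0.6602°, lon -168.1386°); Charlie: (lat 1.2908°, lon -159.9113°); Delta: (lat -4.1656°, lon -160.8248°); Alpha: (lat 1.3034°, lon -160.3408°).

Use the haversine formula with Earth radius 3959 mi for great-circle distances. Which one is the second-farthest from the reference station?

Alpha

Distances from the reference station ((lat -3.5346°, lon -163.8163°)):
Charlie: 428.8 mi
Alpha: 411.5 mi
Echo: 358.5 mi
Delta: 210.8 mi
Bravo: 155.0 mi
The second-farthest is Alpha at 411.5 mi.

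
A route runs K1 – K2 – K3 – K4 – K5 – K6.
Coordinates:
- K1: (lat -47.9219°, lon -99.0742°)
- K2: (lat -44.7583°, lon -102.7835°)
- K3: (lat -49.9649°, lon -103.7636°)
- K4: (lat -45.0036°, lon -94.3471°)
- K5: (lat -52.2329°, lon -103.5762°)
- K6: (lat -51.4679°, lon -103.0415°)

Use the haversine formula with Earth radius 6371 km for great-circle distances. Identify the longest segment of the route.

Leg distances:
K1→K2: 452.5 km
K2→K3: 583.6 km
K3→K4: 896.1 km
K4→K5: 1050.2 km
K5→K6: 92.7 km
The longest leg is K4–K5 at 1050.2 km.

K4–K5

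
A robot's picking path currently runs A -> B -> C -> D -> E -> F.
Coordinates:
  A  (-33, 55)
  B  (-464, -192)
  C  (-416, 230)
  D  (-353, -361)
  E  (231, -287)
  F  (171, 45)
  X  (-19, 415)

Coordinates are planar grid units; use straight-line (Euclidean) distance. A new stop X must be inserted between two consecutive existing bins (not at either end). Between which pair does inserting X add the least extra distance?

Added distance for inserting X between each consecutive pair:
A–B: 616.2
B–C: 765.9
C–D: 688.5
D–E: 1001.3
E–F: 823.7
Smallest added distance is 616.2, inserting between A and B.

between A and B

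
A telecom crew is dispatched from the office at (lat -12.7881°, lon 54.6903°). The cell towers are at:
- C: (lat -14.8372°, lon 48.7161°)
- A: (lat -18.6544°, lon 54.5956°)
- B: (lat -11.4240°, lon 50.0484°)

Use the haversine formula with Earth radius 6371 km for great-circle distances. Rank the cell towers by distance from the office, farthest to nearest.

C, A, B

Computing each great-circle distance from (lat -12.7881°, lon 54.6903°):
C (lat -14.8372°, lon 48.7161°): 684.1 km
A (lat -18.6544°, lon 54.5956°): 652.4 km
B (lat -11.4240°, lon 50.0484°): 527.0 km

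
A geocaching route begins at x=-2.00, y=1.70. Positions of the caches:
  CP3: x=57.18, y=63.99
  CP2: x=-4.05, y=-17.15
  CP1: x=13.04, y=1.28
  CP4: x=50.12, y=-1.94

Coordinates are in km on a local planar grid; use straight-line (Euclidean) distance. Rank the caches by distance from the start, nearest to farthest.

Distance from the start at x=-2.00, y=1.70 to each:
CP1 x=13.04, y=1.28: 15.0 km
CP2 x=-4.05, y=-17.15: 19.0 km
CP4 x=50.12, y=-1.94: 52.2 km
CP3 x=57.18, y=63.99: 85.9 km

CP1, CP2, CP4, CP3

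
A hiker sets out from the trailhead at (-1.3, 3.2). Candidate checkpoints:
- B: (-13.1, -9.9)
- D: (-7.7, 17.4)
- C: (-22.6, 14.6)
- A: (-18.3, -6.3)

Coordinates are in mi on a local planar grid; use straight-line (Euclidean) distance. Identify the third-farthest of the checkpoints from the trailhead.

Distances from the trailhead ((-1.3, 3.2)):
C: 24.2 mi
A: 19.5 mi
B: 17.6 mi
D: 15.6 mi
The third-farthest is B at 17.6 mi.

B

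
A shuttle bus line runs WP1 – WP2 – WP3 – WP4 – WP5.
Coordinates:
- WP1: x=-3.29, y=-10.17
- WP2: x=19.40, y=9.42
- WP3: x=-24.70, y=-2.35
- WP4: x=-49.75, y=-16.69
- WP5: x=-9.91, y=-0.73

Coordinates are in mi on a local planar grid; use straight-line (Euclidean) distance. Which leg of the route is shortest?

WP3–WP4

Leg distances:
WP1→WP2: 30.0 mi
WP2→WP3: 45.6 mi
WP3→WP4: 28.9 mi
WP4→WP5: 42.9 mi
The shortest leg is WP3–WP4 at 28.9 mi.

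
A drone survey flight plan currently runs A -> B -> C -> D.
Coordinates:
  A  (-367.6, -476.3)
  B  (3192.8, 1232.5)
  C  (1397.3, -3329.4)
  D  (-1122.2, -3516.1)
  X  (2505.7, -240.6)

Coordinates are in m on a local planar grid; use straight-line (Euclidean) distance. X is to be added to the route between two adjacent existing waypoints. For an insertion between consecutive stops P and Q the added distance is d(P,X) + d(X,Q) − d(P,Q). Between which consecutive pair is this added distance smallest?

Added distance for inserting X between each consecutive pair:
A–B: 559.2 m
B–C: 4.6 m
C–D: 5643.0 m
Smallest added distance is 4.6 m, inserting between B and C.

between B and C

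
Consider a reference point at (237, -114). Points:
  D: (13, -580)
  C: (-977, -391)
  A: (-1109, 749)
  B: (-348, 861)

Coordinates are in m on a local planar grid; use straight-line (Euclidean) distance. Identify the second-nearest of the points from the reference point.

Distances from the reference point ((237, -114)):
D: 517.0 m
B: 1137.0 m
C: 1245.2 m
A: 1598.9 m
The second-nearest is B at 1137.0 m.

B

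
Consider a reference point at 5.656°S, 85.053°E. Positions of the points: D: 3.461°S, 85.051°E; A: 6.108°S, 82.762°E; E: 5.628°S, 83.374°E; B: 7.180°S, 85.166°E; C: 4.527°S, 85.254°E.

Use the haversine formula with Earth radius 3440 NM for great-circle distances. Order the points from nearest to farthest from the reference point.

C, B, E, D, A

Distances from the reference point:
C 4.527°S, 85.254°E: 68.8 NM
B 7.180°S, 85.166°E: 91.7 NM
E 5.628°S, 83.374°E: 100.3 NM
D 3.461°S, 85.051°E: 131.8 NM
A 6.108°S, 82.762°E: 139.5 NM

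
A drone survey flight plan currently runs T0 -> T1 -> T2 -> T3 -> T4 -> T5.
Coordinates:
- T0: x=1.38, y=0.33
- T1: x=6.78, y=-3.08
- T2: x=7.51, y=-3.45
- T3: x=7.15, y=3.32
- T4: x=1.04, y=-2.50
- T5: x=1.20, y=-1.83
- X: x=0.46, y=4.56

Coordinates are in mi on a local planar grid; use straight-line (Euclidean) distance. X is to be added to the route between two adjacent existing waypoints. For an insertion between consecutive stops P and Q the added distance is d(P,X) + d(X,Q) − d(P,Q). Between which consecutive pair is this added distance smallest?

between T3 and T4

Added distance for inserting X between each consecutive pair:
T0–T1: 7.9 mi
T1–T2: 19.8 mi
T2–T3: 10.7 mi
T3–T4: 5.4 mi
T4–T5: 12.8 mi
Smallest added distance is 5.4 mi, inserting between T3 and T4.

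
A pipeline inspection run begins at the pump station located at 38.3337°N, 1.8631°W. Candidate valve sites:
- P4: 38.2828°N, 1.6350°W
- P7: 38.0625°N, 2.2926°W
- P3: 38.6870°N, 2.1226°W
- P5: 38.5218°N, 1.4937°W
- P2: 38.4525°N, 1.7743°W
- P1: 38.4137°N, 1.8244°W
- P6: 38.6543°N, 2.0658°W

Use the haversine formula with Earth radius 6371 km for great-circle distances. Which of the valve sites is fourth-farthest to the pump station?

P5

Distance to each, sorted:
P7: 48.1 km
P3: 45.3 km
P6: 39.8 km
P5: 38.4 km
P4: 20.7 km
P2: 15.3 km
P1: 9.5 km
The fourth-farthest is P5 at 38.4 km.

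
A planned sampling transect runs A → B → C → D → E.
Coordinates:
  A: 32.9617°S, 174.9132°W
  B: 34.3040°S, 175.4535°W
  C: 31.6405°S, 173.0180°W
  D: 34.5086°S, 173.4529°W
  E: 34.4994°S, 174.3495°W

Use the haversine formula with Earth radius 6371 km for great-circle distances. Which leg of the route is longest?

B–C

Leg distances:
A→B: 157.4 km
B→C: 373.2 km
C→D: 321.5 km
D→E: 82.2 km
The longest leg is B–C at 373.2 km.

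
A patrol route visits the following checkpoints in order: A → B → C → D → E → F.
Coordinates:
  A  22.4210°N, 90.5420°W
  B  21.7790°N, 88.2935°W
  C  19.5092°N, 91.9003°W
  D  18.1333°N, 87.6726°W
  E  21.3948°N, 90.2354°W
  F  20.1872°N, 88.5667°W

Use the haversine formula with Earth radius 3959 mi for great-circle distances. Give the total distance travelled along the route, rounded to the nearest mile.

1141 mi

Leg distances:
A→B: 150.6 mi  (cumulative 150.6 mi)
B→C: 281.0 mi  (cumulative 431.7 mi)
C→D: 292.4 mi  (cumulative 724.0 mi)
D→E: 280.3 mi  (cumulative 1004.3 mi)
E→F: 136.3 mi  (cumulative 1140.6 mi)
Total route length ≈ 1141 mi.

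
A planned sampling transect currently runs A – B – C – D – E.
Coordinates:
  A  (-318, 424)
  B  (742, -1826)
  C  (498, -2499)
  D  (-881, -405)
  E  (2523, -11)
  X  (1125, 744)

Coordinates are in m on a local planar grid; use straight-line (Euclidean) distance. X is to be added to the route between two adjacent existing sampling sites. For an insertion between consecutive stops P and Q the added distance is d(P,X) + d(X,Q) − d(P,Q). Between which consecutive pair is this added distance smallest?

between D and E

Added distance for inserting X between each consecutive pair:
A–B: 1589.3 m
B–C: 5185.6 m
C–D: 3107.5 m
D–E: 473.9 m
Smallest added distance is 473.9 m, inserting between D and E.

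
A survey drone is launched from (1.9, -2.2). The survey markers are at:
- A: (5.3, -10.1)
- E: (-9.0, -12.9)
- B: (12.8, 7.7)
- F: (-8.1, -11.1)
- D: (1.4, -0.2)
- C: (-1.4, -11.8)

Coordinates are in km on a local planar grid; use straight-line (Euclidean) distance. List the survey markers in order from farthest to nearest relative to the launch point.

Distance from the launch point at (1.9, -2.2) to each:
E (-9.0, -12.9): 15.3 km
B (12.8, 7.7): 14.7 km
F (-8.1, -11.1): 13.4 km
C (-1.4, -11.8): 10.2 km
A (5.3, -10.1): 8.6 km
D (1.4, -0.2): 2.1 km

E, B, F, C, A, D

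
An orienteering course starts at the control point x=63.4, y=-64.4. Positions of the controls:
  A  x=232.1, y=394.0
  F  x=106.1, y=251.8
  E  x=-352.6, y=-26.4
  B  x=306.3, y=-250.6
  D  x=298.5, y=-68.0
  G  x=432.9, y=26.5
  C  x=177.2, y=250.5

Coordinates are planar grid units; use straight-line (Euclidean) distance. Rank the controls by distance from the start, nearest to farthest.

D, B, F, C, G, E, A

Computing each straight-line distance from x=63.4, y=-64.4:
D x=298.5, y=-68.0: 235.1
B x=306.3, y=-250.6: 306.1
F x=106.1, y=251.8: 319.1
C x=177.2, y=250.5: 334.8
G x=432.9, y=26.5: 380.5
E x=-352.6, y=-26.4: 417.7
A x=232.1, y=394.0: 488.5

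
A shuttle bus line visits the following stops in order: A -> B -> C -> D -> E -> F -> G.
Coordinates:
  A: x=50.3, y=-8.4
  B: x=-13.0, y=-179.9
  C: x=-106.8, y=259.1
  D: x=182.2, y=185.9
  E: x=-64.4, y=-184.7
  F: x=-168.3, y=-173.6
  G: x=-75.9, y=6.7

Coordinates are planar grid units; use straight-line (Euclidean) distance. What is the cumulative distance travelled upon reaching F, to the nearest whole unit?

Leg distances:
A→B: 182.8  (cumulative 182.8)
B→C: 448.9  (cumulative 631.7)
C→D: 298.1  (cumulative 929.8)
D→E: 445.1  (cumulative 1375.0)
E→F: 104.5  (cumulative 1479.5)
Cumulative distance at F ≈ 1479.

1479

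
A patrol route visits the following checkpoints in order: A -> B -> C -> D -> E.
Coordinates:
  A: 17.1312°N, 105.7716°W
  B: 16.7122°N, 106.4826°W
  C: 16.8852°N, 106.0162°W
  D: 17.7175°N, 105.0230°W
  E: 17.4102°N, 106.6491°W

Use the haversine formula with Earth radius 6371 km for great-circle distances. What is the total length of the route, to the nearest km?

458 km

Leg distances:
A→B: 88.8 km  (cumulative 88.8 km)
B→C: 53.2 km  (cumulative 142.1 km)
C→D: 140.3 km  (cumulative 282.4 km)
D→E: 175.7 km  (cumulative 458.1 km)
Total route length ≈ 458 km.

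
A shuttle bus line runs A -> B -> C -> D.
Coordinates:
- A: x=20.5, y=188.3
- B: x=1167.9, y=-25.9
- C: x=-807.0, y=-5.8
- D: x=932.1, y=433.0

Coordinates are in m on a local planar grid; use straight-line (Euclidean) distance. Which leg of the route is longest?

B–C

Leg distances:
A→B: 1167.2 m
B→C: 1975.0 m
C→D: 1793.6 m
The longest leg is B–C at 1975.0 m.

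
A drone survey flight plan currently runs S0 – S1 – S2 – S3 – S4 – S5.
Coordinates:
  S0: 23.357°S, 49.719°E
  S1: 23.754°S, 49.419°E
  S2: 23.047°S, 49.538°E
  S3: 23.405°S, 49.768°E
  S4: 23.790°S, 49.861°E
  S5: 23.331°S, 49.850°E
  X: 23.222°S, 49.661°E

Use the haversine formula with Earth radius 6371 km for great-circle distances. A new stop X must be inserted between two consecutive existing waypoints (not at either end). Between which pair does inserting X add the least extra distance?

between S2 and S3

Added distance for inserting X between each consecutive pair:
S0–S1: 26.5 km
S1–S2: 7.7 km
S2–S3: 0.0 km
S3–S4: 45.6 km
S4–S5: 38.1 km
Smallest added distance is 0.0 km, inserting between S2 and S3.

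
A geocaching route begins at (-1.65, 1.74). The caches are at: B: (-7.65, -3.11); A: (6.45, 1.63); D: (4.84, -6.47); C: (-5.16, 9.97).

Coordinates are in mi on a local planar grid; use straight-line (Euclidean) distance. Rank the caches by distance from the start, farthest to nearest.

Distances from the start:
D (4.84, -6.47): 10.5 mi
C (-5.16, 9.97): 8.9 mi
A (6.45, 1.63): 8.1 mi
B (-7.65, -3.11): 7.7 mi

D, C, A, B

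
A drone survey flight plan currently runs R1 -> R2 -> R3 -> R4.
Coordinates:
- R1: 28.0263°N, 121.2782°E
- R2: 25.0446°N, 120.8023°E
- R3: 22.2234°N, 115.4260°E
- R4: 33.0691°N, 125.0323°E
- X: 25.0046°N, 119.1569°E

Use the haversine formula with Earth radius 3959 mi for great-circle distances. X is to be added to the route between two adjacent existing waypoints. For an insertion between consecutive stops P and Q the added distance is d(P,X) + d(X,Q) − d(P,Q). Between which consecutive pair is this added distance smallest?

Added distance for inserting X between each consecutive pair:
R1–R2: 141.5 mi
R2–R3: 15.4 mi
R3–R4: 13.4 mi
Smallest added distance is 13.4 mi, inserting between R3 and R4.

between R3 and R4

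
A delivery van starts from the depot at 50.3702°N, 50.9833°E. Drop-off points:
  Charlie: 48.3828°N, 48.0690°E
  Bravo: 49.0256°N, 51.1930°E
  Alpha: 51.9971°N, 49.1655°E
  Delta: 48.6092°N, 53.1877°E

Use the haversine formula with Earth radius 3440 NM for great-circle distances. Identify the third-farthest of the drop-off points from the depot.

Alpha

Distance to each, sorted:
Charlie: 164.9 NM
Delta: 136.3 NM
Alpha: 119.2 NM
Bravo: 81.1 NM
The third-farthest is Alpha at 119.2 NM.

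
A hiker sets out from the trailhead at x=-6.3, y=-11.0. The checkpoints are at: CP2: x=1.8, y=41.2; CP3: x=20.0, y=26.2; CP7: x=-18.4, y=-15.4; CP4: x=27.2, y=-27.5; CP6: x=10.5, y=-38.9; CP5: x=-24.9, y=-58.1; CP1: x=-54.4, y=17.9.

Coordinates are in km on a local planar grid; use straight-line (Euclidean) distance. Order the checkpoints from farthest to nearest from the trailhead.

Distance from the trailhead at x=-6.3, y=-11.0 to each:
CP1 x=-54.4, y=17.9: 56.1 km
CP2 x=1.8, y=41.2: 52.8 km
CP5 x=-24.9, y=-58.1: 50.6 km
CP3 x=20.0, y=26.2: 45.6 km
CP4 x=27.2, y=-27.5: 37.3 km
CP6 x=10.5, y=-38.9: 32.6 km
CP7 x=-18.4, y=-15.4: 12.9 km

CP1, CP2, CP5, CP3, CP4, CP6, CP7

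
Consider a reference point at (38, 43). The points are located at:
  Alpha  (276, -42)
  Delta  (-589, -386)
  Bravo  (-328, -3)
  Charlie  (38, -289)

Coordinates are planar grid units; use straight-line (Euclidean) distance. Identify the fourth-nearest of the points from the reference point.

Delta

Distance to each, sorted:
Alpha: 252.7
Charlie: 332.0
Bravo: 368.9
Delta: 759.7
The fourth-nearest is Delta at 759.7.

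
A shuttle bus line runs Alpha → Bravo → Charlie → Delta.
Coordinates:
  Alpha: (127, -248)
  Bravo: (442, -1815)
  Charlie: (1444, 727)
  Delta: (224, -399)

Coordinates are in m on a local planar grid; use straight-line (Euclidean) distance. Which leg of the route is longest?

Bravo–Charlie

Leg distances:
Alpha→Bravo: 1598.3 m
Bravo→Charlie: 2732.4 m
Charlie→Delta: 1660.2 m
The longest leg is Bravo–Charlie at 2732.4 m.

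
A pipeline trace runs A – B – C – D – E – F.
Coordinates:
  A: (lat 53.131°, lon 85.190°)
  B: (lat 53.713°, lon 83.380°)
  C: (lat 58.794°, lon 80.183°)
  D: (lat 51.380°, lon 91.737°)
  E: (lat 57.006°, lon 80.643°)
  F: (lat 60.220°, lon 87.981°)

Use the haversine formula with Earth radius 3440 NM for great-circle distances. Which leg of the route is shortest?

A–B

Leg distances:
A→B: 73.6 NM
B→C: 323.1 NM
C→D: 594.8 NM
D→E: 514.6 NM
E→F: 299.5 NM
The shortest leg is A–B at 73.6 NM.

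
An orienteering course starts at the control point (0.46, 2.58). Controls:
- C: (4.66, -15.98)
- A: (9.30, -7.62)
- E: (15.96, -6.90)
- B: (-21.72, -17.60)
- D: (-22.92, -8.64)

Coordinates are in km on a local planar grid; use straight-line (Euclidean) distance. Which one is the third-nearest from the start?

Distances from the start ((0.46, 2.58)):
A: 13.5 km
E: 18.2 km
C: 19.0 km
D: 25.9 km
B: 30.0 km
The third-nearest is C at 19.0 km.

C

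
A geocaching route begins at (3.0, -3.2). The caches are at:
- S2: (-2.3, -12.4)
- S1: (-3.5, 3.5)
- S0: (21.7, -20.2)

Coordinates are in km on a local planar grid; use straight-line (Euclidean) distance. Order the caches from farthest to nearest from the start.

Computing each straight-line distance from (3.0, -3.2):
S0 (21.7, -20.2): 25.3 km
S2 (-2.3, -12.4): 10.6 km
S1 (-3.5, 3.5): 9.3 km

S0, S2, S1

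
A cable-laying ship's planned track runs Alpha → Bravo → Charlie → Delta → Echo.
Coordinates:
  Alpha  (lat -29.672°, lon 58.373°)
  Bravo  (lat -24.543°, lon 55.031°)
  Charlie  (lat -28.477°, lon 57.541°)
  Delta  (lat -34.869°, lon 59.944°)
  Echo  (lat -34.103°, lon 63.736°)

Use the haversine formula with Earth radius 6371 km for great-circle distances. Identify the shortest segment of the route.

Leg distances:
Alpha→Bravo: 659.2 km
Bravo→Charlie: 503.7 km
Charlie→Delta: 746.2 km
Delta→Echo: 357.8 km
The shortest leg is Delta–Echo at 357.8 km.

Delta–Echo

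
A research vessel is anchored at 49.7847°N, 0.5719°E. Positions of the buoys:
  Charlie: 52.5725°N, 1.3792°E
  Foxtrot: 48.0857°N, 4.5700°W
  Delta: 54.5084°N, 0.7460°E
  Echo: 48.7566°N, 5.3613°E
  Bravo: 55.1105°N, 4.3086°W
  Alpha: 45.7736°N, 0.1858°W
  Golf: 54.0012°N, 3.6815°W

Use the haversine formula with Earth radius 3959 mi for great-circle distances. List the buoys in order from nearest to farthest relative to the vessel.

Computing each great-circle distance from 49.7847°N, 0.5719°E:
Charlie 52.5725°N, 1.3792°E: 195.8 mi
Echo 48.7566°N, 5.3613°E: 227.3 mi
Foxtrot 48.0857°N, 4.5700°W: 261.2 mi
Alpha 45.7736°N, 0.1858°W: 279.4 mi
Delta 54.5084°N, 0.7460°E: 326.5 mi
Golf 54.0012°N, 3.6815°W: 343.1 mi
Bravo 55.1105°N, 4.3086°W: 421.3 mi

Charlie, Echo, Foxtrot, Alpha, Delta, Golf, Bravo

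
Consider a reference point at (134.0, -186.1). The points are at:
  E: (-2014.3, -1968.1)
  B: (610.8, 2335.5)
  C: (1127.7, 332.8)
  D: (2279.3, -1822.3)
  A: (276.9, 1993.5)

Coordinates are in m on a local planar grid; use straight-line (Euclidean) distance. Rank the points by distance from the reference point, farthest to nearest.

E, D, B, A, C

Distances from the reference point:
E (-2014.3, -1968.1): 2791.2 m
D (2279.3, -1822.3): 2698.0 m
B (610.8, 2335.5): 2566.3 m
A (276.9, 1993.5): 2184.3 m
C (1127.7, 332.8): 1121.0 m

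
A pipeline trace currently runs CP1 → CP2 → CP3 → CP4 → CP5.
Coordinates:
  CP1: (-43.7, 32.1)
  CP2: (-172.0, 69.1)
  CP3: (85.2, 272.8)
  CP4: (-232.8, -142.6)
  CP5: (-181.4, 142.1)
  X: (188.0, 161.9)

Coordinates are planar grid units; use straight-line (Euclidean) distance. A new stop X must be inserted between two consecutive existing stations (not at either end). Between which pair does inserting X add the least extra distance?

between CP3 and CP4

Added distance for inserting X between each consecutive pair:
CP1–CP2: 503.8
CP2–CP3: 194.9
CP3–CP4: 147.5
CP4–CP5: 600.0
Smallest added distance is 147.5, inserting between CP3 and CP4.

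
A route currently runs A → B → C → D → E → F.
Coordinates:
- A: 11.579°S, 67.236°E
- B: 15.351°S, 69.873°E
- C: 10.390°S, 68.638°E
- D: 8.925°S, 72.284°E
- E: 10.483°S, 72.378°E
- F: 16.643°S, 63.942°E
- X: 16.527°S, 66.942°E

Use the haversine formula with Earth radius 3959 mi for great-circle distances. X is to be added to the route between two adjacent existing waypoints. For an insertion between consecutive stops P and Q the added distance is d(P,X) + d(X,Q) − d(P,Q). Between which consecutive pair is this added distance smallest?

Added distance for inserting X between each consecutive pair:
A–B: 238.3 mi
B–C: 297.4 mi
C–D: 807.6 mi
D–E: 1083.5 mi
E–F: 45.1 mi
Smallest added distance is 45.1 mi, inserting between E and F.

between E and F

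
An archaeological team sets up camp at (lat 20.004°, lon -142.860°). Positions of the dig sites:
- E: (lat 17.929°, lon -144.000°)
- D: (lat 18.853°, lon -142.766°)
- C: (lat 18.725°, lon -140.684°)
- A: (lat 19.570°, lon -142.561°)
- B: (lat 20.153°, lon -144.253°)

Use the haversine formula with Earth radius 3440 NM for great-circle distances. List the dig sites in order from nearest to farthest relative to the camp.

A, D, B, E, C

Distance from the camp at (lat 20.004°, lon -142.860°) to each:
A (lat 19.570°, lon -142.561°): 31.1 NM
D (lat 18.853°, lon -142.766°): 69.3 NM
B (lat 20.153°, lon -144.253°): 79.1 NM
E (lat 17.929°, lon -144.000°): 140.4 NM
C (lat 18.725°, lon -140.684°): 145.2 NM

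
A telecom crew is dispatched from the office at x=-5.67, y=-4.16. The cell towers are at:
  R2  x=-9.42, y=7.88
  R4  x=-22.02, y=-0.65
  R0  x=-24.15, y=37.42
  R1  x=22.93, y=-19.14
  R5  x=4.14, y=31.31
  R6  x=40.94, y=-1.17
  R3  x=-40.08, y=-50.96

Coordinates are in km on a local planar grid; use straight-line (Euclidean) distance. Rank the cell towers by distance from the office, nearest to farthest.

R2, R4, R1, R5, R0, R6, R3

Computing each straight-line distance from x=-5.67, y=-4.16:
R2 x=-9.42, y=7.88: 12.6 km
R4 x=-22.02, y=-0.65: 16.7 km
R1 x=22.93, y=-19.14: 32.3 km
R5 x=4.14, y=31.31: 36.8 km
R0 x=-24.15, y=37.42: 45.5 km
R6 x=40.94, y=-1.17: 46.7 km
R3 x=-40.08, y=-50.96: 58.1 km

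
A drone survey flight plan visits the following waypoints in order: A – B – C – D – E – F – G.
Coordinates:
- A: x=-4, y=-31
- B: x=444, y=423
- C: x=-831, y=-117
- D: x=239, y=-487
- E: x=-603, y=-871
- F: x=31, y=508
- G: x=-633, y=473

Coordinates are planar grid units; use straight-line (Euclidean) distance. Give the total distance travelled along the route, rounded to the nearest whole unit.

6263

Leg distances:
A→B: 637.8  (cumulative 637.8)
B→C: 1384.6  (cumulative 2022.5)
C→D: 1132.2  (cumulative 3154.6)
D→E: 925.4  (cumulative 4080.1)
E→F: 1517.8  (cumulative 5597.8)
F→G: 664.9  (cumulative 6262.7)
Total route length ≈ 6263.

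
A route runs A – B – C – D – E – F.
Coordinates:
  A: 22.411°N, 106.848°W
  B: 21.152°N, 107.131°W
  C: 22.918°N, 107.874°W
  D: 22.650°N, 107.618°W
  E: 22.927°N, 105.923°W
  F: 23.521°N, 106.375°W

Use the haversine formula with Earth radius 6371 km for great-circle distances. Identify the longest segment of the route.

B–C

Leg distances:
A→B: 143.0 km
B→C: 210.8 km
C→D: 39.7 km
D→E: 176.5 km
E→F: 80.6 km
The longest leg is B–C at 210.8 km.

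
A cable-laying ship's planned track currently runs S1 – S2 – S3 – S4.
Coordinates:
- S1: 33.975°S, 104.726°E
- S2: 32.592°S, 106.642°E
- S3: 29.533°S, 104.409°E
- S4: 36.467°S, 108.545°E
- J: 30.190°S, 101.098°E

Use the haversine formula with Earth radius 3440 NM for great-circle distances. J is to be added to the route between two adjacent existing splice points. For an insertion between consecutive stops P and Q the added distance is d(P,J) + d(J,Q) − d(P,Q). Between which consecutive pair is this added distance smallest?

Added distance for inserting J between each consecutive pair:
S1–S2: 484.2 NM
S2–S3: 278.8 NM
S3–S4: 241.8 NM
Smallest added distance is 241.8 NM, inserting between S3 and S4.

between S3 and S4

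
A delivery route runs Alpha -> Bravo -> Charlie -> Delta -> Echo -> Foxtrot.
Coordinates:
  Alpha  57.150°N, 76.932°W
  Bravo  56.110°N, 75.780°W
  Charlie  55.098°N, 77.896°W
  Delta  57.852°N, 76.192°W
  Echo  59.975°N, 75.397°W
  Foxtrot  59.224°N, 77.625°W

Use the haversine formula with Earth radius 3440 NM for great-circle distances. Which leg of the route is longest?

Leg distances:
Alpha→Bravo: 73.1 NM
Bravo→Charlie: 94.0 NM
Charlie→Delta: 174.7 NM
Delta→Echo: 129.8 NM
Echo→Foxtrot: 81.3 NM
The longest leg is Charlie–Delta at 174.7 NM.

Charlie–Delta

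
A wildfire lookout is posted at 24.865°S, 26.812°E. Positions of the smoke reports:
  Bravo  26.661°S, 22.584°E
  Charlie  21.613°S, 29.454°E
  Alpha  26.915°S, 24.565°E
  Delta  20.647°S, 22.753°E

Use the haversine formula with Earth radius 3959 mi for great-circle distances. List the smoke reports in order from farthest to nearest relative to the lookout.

Delta, Bravo, Charlie, Alpha

Distances from the lookout:
Delta 20.647°S, 22.753°E: 389.6 mi
Bravo 26.661°S, 22.584°E: 290.9 mi
Charlie 21.613°S, 29.454°E: 280.4 mi
Alpha 26.915°S, 24.565°E: 198.9 mi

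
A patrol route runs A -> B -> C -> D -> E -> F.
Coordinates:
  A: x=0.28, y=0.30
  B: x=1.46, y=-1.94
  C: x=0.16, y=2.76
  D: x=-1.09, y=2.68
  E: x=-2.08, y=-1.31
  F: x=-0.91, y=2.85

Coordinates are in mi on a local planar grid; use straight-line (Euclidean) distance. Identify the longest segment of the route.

B–C

Leg distances:
A→B: 2.5 mi
B→C: 4.9 mi
C→D: 1.3 mi
D→E: 4.1 mi
E→F: 4.3 mi
The longest leg is B–C at 4.9 mi.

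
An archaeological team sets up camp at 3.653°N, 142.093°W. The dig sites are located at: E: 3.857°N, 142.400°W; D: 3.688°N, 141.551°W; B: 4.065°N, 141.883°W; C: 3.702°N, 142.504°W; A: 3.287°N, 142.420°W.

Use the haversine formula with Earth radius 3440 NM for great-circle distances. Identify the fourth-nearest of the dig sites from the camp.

A

Distance to each, sorted:
E: 22.1 NM
C: 24.8 NM
B: 27.8 NM
A: 29.4 NM
D: 32.5 NM
The fourth-nearest is A at 29.4 NM.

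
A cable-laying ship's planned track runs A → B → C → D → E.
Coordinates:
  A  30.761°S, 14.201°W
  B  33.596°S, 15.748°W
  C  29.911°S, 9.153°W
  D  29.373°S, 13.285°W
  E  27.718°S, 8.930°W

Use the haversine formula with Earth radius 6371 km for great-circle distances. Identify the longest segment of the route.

B–C

Leg distances:
A→B: 347.2 km
B→C: 745.9 km
C→D: 403.8 km
D→E: 463.4 km
The longest leg is B–C at 745.9 km.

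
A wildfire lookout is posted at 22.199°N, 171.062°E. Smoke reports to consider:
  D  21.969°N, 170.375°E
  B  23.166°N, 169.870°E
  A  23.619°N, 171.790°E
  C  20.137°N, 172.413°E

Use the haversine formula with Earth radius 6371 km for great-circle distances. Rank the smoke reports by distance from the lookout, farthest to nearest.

Distances from the lookout:
C 20.137°N, 172.413°E: 268.7 km
A 23.619°N, 171.790°E: 174.6 km
B 23.166°N, 169.870°E: 162.8 km
D 21.969°N, 170.375°E: 75.3 km

C, A, B, D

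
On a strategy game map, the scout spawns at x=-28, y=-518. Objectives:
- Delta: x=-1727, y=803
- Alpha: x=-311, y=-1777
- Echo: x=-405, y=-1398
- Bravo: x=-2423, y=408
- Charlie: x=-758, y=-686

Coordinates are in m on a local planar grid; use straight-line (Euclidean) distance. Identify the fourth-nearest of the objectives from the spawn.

Delta

Distance to each, sorted:
Charlie: 749.1 m
Echo: 957.4 m
Alpha: 1290.4 m
Delta: 2152.1 m
Bravo: 2567.8 m
The fourth-nearest is Delta at 2152.1 m.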